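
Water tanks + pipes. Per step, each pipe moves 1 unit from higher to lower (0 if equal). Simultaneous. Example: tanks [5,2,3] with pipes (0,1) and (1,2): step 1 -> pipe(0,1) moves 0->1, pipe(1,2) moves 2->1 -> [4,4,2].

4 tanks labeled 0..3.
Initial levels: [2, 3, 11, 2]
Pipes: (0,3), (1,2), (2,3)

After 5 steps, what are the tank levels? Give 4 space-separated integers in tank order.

Answer: 4 5 4 5

Derivation:
Step 1: flows [0=3,2->1,2->3] -> levels [2 4 9 3]
Step 2: flows [3->0,2->1,2->3] -> levels [3 5 7 3]
Step 3: flows [0=3,2->1,2->3] -> levels [3 6 5 4]
Step 4: flows [3->0,1->2,2->3] -> levels [4 5 5 4]
Step 5: flows [0=3,1=2,2->3] -> levels [4 5 4 5]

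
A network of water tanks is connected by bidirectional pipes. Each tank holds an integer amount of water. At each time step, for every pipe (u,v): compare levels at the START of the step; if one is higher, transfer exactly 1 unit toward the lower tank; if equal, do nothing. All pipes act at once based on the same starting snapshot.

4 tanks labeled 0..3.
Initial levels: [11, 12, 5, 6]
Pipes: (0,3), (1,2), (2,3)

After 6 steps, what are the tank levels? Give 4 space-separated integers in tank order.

Step 1: flows [0->3,1->2,3->2] -> levels [10 11 7 6]
Step 2: flows [0->3,1->2,2->3] -> levels [9 10 7 8]
Step 3: flows [0->3,1->2,3->2] -> levels [8 9 9 8]
Step 4: flows [0=3,1=2,2->3] -> levels [8 9 8 9]
Step 5: flows [3->0,1->2,3->2] -> levels [9 8 10 7]
Step 6: flows [0->3,2->1,2->3] -> levels [8 9 8 9]

Answer: 8 9 8 9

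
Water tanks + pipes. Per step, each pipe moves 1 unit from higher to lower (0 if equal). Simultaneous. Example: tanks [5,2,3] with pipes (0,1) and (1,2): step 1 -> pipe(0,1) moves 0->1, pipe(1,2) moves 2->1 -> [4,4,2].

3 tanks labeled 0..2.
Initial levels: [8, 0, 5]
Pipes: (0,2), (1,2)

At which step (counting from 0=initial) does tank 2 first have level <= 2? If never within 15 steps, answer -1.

Answer: -1

Derivation:
Step 1: flows [0->2,2->1] -> levels [7 1 5]
Step 2: flows [0->2,2->1] -> levels [6 2 5]
Step 3: flows [0->2,2->1] -> levels [5 3 5]
Step 4: flows [0=2,2->1] -> levels [5 4 4]
Step 5: flows [0->2,1=2] -> levels [4 4 5]
Step 6: flows [2->0,2->1] -> levels [5 5 3]
Step 7: flows [0->2,1->2] -> levels [4 4 5]
  -> period-2 cycle (repeats step 5); tank 2 never drops to <=2
Tank 2 never reaches <=2 within 15 steps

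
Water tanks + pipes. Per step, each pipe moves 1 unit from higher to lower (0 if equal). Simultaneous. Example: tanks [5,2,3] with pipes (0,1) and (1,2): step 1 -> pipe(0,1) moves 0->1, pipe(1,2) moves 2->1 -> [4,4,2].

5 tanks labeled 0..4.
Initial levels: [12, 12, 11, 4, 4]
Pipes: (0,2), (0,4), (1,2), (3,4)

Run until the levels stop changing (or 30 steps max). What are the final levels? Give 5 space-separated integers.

Answer: 10 10 8 8 7

Derivation:
Step 1: flows [0->2,0->4,1->2,3=4] -> levels [10 11 13 4 5]
Step 2: flows [2->0,0->4,2->1,4->3] -> levels [10 12 11 5 5]
Step 3: flows [2->0,0->4,1->2,3=4] -> levels [10 11 11 5 6]
Step 4: flows [2->0,0->4,1=2,4->3] -> levels [10 11 10 6 6]
Step 5: flows [0=2,0->4,1->2,3=4] -> levels [9 10 11 6 7]
Step 6: flows [2->0,0->4,2->1,4->3] -> levels [9 11 9 7 7]
Step 7: flows [0=2,0->4,1->2,3=4] -> levels [8 10 10 7 8]
Step 8: flows [2->0,0=4,1=2,4->3] -> levels [9 10 9 8 7]
Step 9: flows [0=2,0->4,1->2,3->4] -> levels [8 9 10 7 9]
Step 10: flows [2->0,4->0,2->1,4->3] -> levels [10 10 8 8 7]
Step 11: flows [0->2,0->4,1->2,3->4] -> levels [8 9 10 7 9]
  -> period-2 cycle: step 11 state = step 9 state; never stabilizes
  -> state at step 30: (30-9) mod 2 = 1, same as step 10 -> [10 10 8 8 7]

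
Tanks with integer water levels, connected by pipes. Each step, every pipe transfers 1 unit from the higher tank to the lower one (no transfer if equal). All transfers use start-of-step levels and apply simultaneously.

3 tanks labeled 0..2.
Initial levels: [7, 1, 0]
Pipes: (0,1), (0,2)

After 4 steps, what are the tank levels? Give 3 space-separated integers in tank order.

Answer: 4 2 2

Derivation:
Step 1: flows [0->1,0->2] -> levels [5 2 1]
Step 2: flows [0->1,0->2] -> levels [3 3 2]
Step 3: flows [0=1,0->2] -> levels [2 3 3]
Step 4: flows [1->0,2->0] -> levels [4 2 2]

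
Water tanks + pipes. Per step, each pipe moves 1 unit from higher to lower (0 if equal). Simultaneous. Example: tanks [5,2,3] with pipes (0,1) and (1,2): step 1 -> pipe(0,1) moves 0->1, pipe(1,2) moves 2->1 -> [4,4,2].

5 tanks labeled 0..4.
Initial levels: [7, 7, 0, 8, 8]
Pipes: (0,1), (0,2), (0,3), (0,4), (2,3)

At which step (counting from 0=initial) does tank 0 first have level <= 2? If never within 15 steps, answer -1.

Answer: -1

Derivation:
Step 1: flows [0=1,0->2,3->0,4->0,3->2] -> levels [8 7 2 6 7]
Step 2: flows [0->1,0->2,0->3,0->4,3->2] -> levels [4 8 4 6 8]
Step 3: flows [1->0,0=2,3->0,4->0,3->2] -> levels [7 7 5 4 7]
Step 4: flows [0=1,0->2,0->3,0=4,2->3] -> levels [5 7 5 6 7]
Step 5: flows [1->0,0=2,3->0,4->0,3->2] -> levels [8 6 6 4 6]
Step 6: flows [0->1,0->2,0->3,0->4,2->3] -> levels [4 7 6 6 7]
Step 7: flows [1->0,2->0,3->0,4->0,2=3] -> levels [8 6 5 5 6]
Step 8: flows [0->1,0->2,0->3,0->4,2=3] -> levels [4 7 6 6 7]
  -> period-2 cycle (repeats step 6); tank 0 never drops to <=2
Tank 0 never reaches <=2 within 15 steps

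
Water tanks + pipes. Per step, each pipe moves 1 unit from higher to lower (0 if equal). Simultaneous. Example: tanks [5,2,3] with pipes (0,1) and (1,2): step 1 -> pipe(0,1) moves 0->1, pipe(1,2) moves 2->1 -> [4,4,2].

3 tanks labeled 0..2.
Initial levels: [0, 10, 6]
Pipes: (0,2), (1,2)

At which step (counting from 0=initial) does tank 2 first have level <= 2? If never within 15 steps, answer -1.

Step 1: flows [2->0,1->2] -> levels [1 9 6]
Step 2: flows [2->0,1->2] -> levels [2 8 6]
Step 3: flows [2->0,1->2] -> levels [3 7 6]
Step 4: flows [2->0,1->2] -> levels [4 6 6]
Step 5: flows [2->0,1=2] -> levels [5 6 5]
Step 6: flows [0=2,1->2] -> levels [5 5 6]
Step 7: flows [2->0,2->1] -> levels [6 6 4]
Step 8: flows [0->2,1->2] -> levels [5 5 6]
  -> period-2 cycle (repeats step 6); tank 2 never drops to <=2
Tank 2 never reaches <=2 within 15 steps

Answer: -1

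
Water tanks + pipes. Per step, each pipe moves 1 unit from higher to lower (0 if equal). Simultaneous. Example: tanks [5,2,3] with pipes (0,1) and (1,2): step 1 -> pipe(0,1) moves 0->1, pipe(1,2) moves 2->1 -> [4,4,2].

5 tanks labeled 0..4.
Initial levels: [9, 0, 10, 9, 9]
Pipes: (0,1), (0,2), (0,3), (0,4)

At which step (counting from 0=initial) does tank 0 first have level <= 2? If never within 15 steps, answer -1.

Step 1: flows [0->1,2->0,0=3,0=4] -> levels [9 1 9 9 9]
Step 2: flows [0->1,0=2,0=3,0=4] -> levels [8 2 9 9 9]
Step 3: flows [0->1,2->0,3->0,4->0] -> levels [10 3 8 8 8]
Step 4: flows [0->1,0->2,0->3,0->4] -> levels [6 4 9 9 9]
Step 5: flows [0->1,2->0,3->0,4->0] -> levels [8 5 8 8 8]
Step 6: flows [0->1,0=2,0=3,0=4] -> levels [7 6 8 8 8]
Step 7: flows [0->1,2->0,3->0,4->0] -> levels [9 7 7 7 7]
Step 8: flows [0->1,0->2,0->3,0->4] -> levels [5 8 8 8 8]
Step 9: flows [1->0,2->0,3->0,4->0] -> levels [9 7 7 7 7]
  -> period-2 cycle (repeats step 7); tank 0 never drops to <=2
Tank 0 never reaches <=2 within 15 steps

Answer: -1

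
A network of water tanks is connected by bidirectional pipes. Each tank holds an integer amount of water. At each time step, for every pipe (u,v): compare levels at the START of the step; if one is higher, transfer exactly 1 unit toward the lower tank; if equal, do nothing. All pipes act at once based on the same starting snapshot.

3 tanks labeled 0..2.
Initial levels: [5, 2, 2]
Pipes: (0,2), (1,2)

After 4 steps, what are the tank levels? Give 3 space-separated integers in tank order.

Step 1: flows [0->2,1=2] -> levels [4 2 3]
Step 2: flows [0->2,2->1] -> levels [3 3 3]
Step 3: flows [0=2,1=2] -> levels [3 3 3]
  -> stable; steps 4..4 unchanged -> [3 3 3]

Answer: 3 3 3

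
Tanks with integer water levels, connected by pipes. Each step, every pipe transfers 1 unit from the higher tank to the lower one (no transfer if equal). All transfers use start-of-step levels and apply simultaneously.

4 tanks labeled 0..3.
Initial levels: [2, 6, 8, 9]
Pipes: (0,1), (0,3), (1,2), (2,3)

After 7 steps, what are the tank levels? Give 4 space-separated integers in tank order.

Answer: 7 6 7 5

Derivation:
Step 1: flows [1->0,3->0,2->1,3->2] -> levels [4 6 8 7]
Step 2: flows [1->0,3->0,2->1,2->3] -> levels [6 6 6 7]
Step 3: flows [0=1,3->0,1=2,3->2] -> levels [7 6 7 5]
Step 4: flows [0->1,0->3,2->1,2->3] -> levels [5 8 5 7]
Step 5: flows [1->0,3->0,1->2,3->2] -> levels [7 6 7 5]
  -> period-2 cycle: step 5 state = step 3 state
  -> state at step 7: (7-3) mod 2 = 0, same as step 3 -> [7 6 7 5]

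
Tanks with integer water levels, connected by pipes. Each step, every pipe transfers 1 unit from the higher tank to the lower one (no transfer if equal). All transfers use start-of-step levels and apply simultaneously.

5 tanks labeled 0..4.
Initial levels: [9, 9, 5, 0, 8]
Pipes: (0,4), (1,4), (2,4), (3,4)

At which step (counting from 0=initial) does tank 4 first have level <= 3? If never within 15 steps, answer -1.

Answer: -1

Derivation:
Step 1: flows [0->4,1->4,4->2,4->3] -> levels [8 8 6 1 8]
Step 2: flows [0=4,1=4,4->2,4->3] -> levels [8 8 7 2 6]
Step 3: flows [0->4,1->4,2->4,4->3] -> levels [7 7 6 3 8]
Step 4: flows [4->0,4->1,4->2,4->3] -> levels [8 8 7 4 4]
Step 5: flows [0->4,1->4,2->4,3=4] -> levels [7 7 6 4 7]
Step 6: flows [0=4,1=4,4->2,4->3] -> levels [7 7 7 5 5]
Step 7: flows [0->4,1->4,2->4,3=4] -> levels [6 6 6 5 8]
Step 8: flows [4->0,4->1,4->2,4->3] -> levels [7 7 7 6 4]
Step 9: flows [0->4,1->4,2->4,3->4] -> levels [6 6 6 5 8]
  -> period-2 cycle (repeats step 7); tank 4 never drops to <=3
Tank 4 never reaches <=3 within 15 steps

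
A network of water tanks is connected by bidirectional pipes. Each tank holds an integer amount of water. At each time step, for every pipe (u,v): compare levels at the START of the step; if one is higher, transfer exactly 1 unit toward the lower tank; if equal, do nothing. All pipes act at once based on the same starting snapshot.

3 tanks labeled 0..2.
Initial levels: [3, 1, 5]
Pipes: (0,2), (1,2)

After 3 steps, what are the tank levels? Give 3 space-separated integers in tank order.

Answer: 3 3 3

Derivation:
Step 1: flows [2->0,2->1] -> levels [4 2 3]
Step 2: flows [0->2,2->1] -> levels [3 3 3]
Step 3: flows [0=2,1=2] -> levels [3 3 3]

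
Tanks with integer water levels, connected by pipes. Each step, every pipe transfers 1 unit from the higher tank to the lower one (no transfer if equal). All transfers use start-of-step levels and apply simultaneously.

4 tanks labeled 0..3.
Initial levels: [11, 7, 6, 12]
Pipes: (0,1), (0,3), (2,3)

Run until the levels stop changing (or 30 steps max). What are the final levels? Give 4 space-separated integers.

Answer: 8 10 8 10

Derivation:
Step 1: flows [0->1,3->0,3->2] -> levels [11 8 7 10]
Step 2: flows [0->1,0->3,3->2] -> levels [9 9 8 10]
Step 3: flows [0=1,3->0,3->2] -> levels [10 9 9 8]
Step 4: flows [0->1,0->3,2->3] -> levels [8 10 8 10]
Step 5: flows [1->0,3->0,3->2] -> levels [10 9 9 8]
  -> period-2 cycle: step 5 state = step 3 state; never stabilizes
  -> state at step 30: (30-3) mod 2 = 1, same as step 4 -> [8 10 8 10]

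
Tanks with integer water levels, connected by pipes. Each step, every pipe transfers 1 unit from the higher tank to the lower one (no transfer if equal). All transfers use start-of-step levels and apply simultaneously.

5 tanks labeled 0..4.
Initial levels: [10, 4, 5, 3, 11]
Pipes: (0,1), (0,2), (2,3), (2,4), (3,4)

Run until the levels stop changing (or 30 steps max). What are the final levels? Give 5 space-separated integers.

Step 1: flows [0->1,0->2,2->3,4->2,4->3] -> levels [8 5 6 5 9]
Step 2: flows [0->1,0->2,2->3,4->2,4->3] -> levels [6 6 7 7 7]
Step 3: flows [0=1,2->0,2=3,2=4,3=4] -> levels [7 6 6 7 7]
Step 4: flows [0->1,0->2,3->2,4->2,3=4] -> levels [5 7 9 6 6]
Step 5: flows [1->0,2->0,2->3,2->4,3=4] -> levels [7 6 6 7 7]
  -> period-2 cycle: step 5 state = step 3 state; never stabilizes
  -> state at step 30: (30-3) mod 2 = 1, same as step 4 -> [5 7 9 6 6]

Answer: 5 7 9 6 6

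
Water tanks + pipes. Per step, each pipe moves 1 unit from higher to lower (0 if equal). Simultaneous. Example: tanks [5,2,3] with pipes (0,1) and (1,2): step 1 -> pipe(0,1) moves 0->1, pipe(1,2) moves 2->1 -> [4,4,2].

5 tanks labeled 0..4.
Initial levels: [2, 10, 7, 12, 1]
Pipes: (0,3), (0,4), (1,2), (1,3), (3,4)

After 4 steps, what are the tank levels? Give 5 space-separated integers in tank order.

Step 1: flows [3->0,0->4,1->2,3->1,3->4] -> levels [2 10 8 9 3]
Step 2: flows [3->0,4->0,1->2,1->3,3->4] -> levels [4 8 9 8 3]
Step 3: flows [3->0,0->4,2->1,1=3,3->4] -> levels [4 9 8 6 5]
Step 4: flows [3->0,4->0,1->2,1->3,3->4] -> levels [6 7 9 5 5]

Answer: 6 7 9 5 5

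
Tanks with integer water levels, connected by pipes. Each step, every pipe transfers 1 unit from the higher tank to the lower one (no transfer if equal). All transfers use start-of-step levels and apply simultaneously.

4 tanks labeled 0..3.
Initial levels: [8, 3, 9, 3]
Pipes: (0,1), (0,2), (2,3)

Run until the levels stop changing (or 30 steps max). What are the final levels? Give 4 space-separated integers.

Step 1: flows [0->1,2->0,2->3] -> levels [8 4 7 4]
Step 2: flows [0->1,0->2,2->3] -> levels [6 5 7 5]
Step 3: flows [0->1,2->0,2->3] -> levels [6 6 5 6]
Step 4: flows [0=1,0->2,3->2] -> levels [5 6 7 5]
Step 5: flows [1->0,2->0,2->3] -> levels [7 5 5 6]
Step 6: flows [0->1,0->2,3->2] -> levels [5 6 7 5]
  -> period-2 cycle: step 6 state = step 4 state; never stabilizes
  -> state at step 30: (30-4) mod 2 = 0, same as step 4 -> [5 6 7 5]

Answer: 5 6 7 5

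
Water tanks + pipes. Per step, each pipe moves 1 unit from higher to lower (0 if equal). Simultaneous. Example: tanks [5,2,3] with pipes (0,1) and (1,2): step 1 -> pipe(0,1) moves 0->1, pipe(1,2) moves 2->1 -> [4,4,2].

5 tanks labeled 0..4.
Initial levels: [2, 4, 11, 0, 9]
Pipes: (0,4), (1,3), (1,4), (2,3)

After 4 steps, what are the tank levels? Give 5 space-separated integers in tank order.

Step 1: flows [4->0,1->3,4->1,2->3] -> levels [3 4 10 2 7]
Step 2: flows [4->0,1->3,4->1,2->3] -> levels [4 4 9 4 5]
Step 3: flows [4->0,1=3,4->1,2->3] -> levels [5 5 8 5 3]
Step 4: flows [0->4,1=3,1->4,2->3] -> levels [4 4 7 6 5]

Answer: 4 4 7 6 5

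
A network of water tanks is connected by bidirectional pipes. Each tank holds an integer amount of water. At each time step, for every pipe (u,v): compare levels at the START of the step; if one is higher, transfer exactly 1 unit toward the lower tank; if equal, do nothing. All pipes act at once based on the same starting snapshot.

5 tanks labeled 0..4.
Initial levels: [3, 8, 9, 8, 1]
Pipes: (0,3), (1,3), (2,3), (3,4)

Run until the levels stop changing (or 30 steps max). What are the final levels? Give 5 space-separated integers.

Answer: 5 6 6 7 5

Derivation:
Step 1: flows [3->0,1=3,2->3,3->4] -> levels [4 8 8 7 2]
Step 2: flows [3->0,1->3,2->3,3->4] -> levels [5 7 7 7 3]
Step 3: flows [3->0,1=3,2=3,3->4] -> levels [6 7 7 5 4]
Step 4: flows [0->3,1->3,2->3,3->4] -> levels [5 6 6 7 5]
Step 5: flows [3->0,3->1,3->2,3->4] -> levels [6 7 7 3 6]
Step 6: flows [0->3,1->3,2->3,4->3] -> levels [5 6 6 7 5]
  -> period-2 cycle: step 6 state = step 4 state; never stabilizes
  -> state at step 30: (30-4) mod 2 = 0, same as step 4 -> [5 6 6 7 5]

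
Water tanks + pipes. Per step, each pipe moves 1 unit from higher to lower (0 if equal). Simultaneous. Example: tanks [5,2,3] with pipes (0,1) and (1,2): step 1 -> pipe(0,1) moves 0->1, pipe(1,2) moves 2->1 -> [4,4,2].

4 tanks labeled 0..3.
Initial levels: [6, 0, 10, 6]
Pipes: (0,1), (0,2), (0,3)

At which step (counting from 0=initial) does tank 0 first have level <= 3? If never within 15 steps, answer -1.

Answer: -1

Derivation:
Step 1: flows [0->1,2->0,0=3] -> levels [6 1 9 6]
Step 2: flows [0->1,2->0,0=3] -> levels [6 2 8 6]
Step 3: flows [0->1,2->0,0=3] -> levels [6 3 7 6]
Step 4: flows [0->1,2->0,0=3] -> levels [6 4 6 6]
Step 5: flows [0->1,0=2,0=3] -> levels [5 5 6 6]
Step 6: flows [0=1,2->0,3->0] -> levels [7 5 5 5]
Step 7: flows [0->1,0->2,0->3] -> levels [4 6 6 6]
Step 8: flows [1->0,2->0,3->0] -> levels [7 5 5 5]
  -> period-2 cycle (repeats step 6); tank 0 never drops to <=3
Tank 0 never reaches <=3 within 15 steps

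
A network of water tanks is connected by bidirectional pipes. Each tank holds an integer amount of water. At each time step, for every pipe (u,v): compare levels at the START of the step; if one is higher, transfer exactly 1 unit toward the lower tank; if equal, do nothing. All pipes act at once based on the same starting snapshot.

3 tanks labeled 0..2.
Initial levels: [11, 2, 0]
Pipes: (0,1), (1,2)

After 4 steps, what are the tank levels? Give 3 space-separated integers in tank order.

Answer: 7 3 3

Derivation:
Step 1: flows [0->1,1->2] -> levels [10 2 1]
Step 2: flows [0->1,1->2] -> levels [9 2 2]
Step 3: flows [0->1,1=2] -> levels [8 3 2]
Step 4: flows [0->1,1->2] -> levels [7 3 3]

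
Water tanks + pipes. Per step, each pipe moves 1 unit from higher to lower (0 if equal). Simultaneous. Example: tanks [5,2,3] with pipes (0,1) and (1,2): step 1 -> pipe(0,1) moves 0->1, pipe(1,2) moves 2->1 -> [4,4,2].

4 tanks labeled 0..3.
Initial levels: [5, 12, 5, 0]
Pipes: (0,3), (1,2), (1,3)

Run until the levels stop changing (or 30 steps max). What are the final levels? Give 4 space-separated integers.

Answer: 5 5 6 6

Derivation:
Step 1: flows [0->3,1->2,1->3] -> levels [4 10 6 2]
Step 2: flows [0->3,1->2,1->3] -> levels [3 8 7 4]
Step 3: flows [3->0,1->2,1->3] -> levels [4 6 8 4]
Step 4: flows [0=3,2->1,1->3] -> levels [4 6 7 5]
Step 5: flows [3->0,2->1,1->3] -> levels [5 6 6 5]
Step 6: flows [0=3,1=2,1->3] -> levels [5 5 6 6]
Step 7: flows [3->0,2->1,3->1] -> levels [6 7 5 4]
Step 8: flows [0->3,1->2,1->3] -> levels [5 5 6 6]
  -> period-2 cycle: step 8 state = step 6 state; never stabilizes
  -> state at step 30: (30-6) mod 2 = 0, same as step 6 -> [5 5 6 6]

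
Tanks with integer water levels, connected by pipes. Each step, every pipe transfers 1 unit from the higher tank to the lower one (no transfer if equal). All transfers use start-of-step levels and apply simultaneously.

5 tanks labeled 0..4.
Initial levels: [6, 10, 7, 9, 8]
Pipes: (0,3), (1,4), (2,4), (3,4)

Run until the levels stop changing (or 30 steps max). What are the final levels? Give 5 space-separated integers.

Step 1: flows [3->0,1->4,4->2,3->4] -> levels [7 9 8 7 9]
Step 2: flows [0=3,1=4,4->2,4->3] -> levels [7 9 9 8 7]
Step 3: flows [3->0,1->4,2->4,3->4] -> levels [8 8 8 6 10]
Step 4: flows [0->3,4->1,4->2,4->3] -> levels [7 9 9 8 7]
  -> period-2 cycle: step 4 state = step 2 state; never stabilizes
  -> state at step 30: (30-2) mod 2 = 0, same as step 2 -> [7 9 9 8 7]

Answer: 7 9 9 8 7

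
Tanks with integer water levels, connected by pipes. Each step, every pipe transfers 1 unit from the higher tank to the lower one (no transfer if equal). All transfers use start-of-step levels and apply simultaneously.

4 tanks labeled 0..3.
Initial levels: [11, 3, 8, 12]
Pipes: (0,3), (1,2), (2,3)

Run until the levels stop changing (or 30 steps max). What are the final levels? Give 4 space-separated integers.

Answer: 9 8 9 8

Derivation:
Step 1: flows [3->0,2->1,3->2] -> levels [12 4 8 10]
Step 2: flows [0->3,2->1,3->2] -> levels [11 5 8 10]
Step 3: flows [0->3,2->1,3->2] -> levels [10 6 8 10]
Step 4: flows [0=3,2->1,3->2] -> levels [10 7 8 9]
Step 5: flows [0->3,2->1,3->2] -> levels [9 8 8 9]
Step 6: flows [0=3,1=2,3->2] -> levels [9 8 9 8]
Step 7: flows [0->3,2->1,2->3] -> levels [8 9 7 10]
Step 8: flows [3->0,1->2,3->2] -> levels [9 8 9 8]
  -> period-2 cycle: step 8 state = step 6 state; never stabilizes
  -> state at step 30: (30-6) mod 2 = 0, same as step 6 -> [9 8 9 8]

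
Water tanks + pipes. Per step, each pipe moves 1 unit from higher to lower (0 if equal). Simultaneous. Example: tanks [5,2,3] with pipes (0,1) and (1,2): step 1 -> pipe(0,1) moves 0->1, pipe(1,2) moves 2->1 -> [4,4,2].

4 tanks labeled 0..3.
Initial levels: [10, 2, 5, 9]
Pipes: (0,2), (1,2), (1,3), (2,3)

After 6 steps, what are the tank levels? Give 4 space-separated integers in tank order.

Step 1: flows [0->2,2->1,3->1,3->2] -> levels [9 4 6 7]
Step 2: flows [0->2,2->1,3->1,3->2] -> levels [8 6 7 5]
Step 3: flows [0->2,2->1,1->3,2->3] -> levels [7 6 6 7]
Step 4: flows [0->2,1=2,3->1,3->2] -> levels [6 7 8 5]
Step 5: flows [2->0,2->1,1->3,2->3] -> levels [7 7 5 7]
Step 6: flows [0->2,1->2,1=3,3->2] -> levels [6 6 8 6]

Answer: 6 6 8 6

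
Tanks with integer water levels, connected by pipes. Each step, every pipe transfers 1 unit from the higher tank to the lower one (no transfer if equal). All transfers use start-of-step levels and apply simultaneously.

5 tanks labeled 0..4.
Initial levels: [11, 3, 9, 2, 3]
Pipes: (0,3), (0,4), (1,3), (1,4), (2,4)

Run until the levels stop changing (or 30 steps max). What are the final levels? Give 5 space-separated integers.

Answer: 6 6 7 5 4

Derivation:
Step 1: flows [0->3,0->4,1->3,1=4,2->4] -> levels [9 2 8 4 5]
Step 2: flows [0->3,0->4,3->1,4->1,2->4] -> levels [7 4 7 4 6]
Step 3: flows [0->3,0->4,1=3,4->1,2->4] -> levels [5 5 6 5 7]
Step 4: flows [0=3,4->0,1=3,4->1,4->2] -> levels [6 6 7 5 4]
Step 5: flows [0->3,0->4,1->3,1->4,2->4] -> levels [4 4 6 7 7]
Step 6: flows [3->0,4->0,3->1,4->1,4->2] -> levels [6 6 7 5 4]
  -> period-2 cycle: step 6 state = step 4 state; never stabilizes
  -> state at step 30: (30-4) mod 2 = 0, same as step 4 -> [6 6 7 5 4]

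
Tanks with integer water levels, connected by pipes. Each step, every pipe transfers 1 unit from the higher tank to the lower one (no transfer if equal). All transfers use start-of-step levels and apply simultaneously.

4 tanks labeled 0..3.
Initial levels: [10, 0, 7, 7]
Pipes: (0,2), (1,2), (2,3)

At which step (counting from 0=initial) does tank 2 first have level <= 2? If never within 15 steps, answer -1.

Answer: -1

Derivation:
Step 1: flows [0->2,2->1,2=3] -> levels [9 1 7 7]
Step 2: flows [0->2,2->1,2=3] -> levels [8 2 7 7]
Step 3: flows [0->2,2->1,2=3] -> levels [7 3 7 7]
Step 4: flows [0=2,2->1,2=3] -> levels [7 4 6 7]
Step 5: flows [0->2,2->1,3->2] -> levels [6 5 7 6]
Step 6: flows [2->0,2->1,2->3] -> levels [7 6 4 7]
Step 7: flows [0->2,1->2,3->2] -> levels [6 5 7 6]
  -> period-2 cycle (repeats step 5); tank 2 never drops to <=2
Tank 2 never reaches <=2 within 15 steps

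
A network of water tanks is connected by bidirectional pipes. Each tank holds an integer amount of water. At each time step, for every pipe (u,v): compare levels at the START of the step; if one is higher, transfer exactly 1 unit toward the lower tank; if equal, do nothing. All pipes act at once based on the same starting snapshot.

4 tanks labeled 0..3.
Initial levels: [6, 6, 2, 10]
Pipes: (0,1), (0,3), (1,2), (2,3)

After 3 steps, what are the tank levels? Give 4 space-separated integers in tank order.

Step 1: flows [0=1,3->0,1->2,3->2] -> levels [7 5 4 8]
Step 2: flows [0->1,3->0,1->2,3->2] -> levels [7 5 6 6]
Step 3: flows [0->1,0->3,2->1,2=3] -> levels [5 7 5 7]

Answer: 5 7 5 7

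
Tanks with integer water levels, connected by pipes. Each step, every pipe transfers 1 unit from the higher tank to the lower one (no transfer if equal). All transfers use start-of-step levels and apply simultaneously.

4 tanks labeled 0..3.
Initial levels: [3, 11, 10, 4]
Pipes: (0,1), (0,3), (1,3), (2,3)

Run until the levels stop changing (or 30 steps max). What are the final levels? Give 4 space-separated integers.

Step 1: flows [1->0,3->0,1->3,2->3] -> levels [5 9 9 5]
Step 2: flows [1->0,0=3,1->3,2->3] -> levels [6 7 8 7]
Step 3: flows [1->0,3->0,1=3,2->3] -> levels [8 6 7 7]
Step 4: flows [0->1,0->3,3->1,2=3] -> levels [6 8 7 7]
Step 5: flows [1->0,3->0,1->3,2=3] -> levels [8 6 7 7]
  -> period-2 cycle: step 5 state = step 3 state; never stabilizes
  -> state at step 30: (30-3) mod 2 = 1, same as step 4 -> [6 8 7 7]

Answer: 6 8 7 7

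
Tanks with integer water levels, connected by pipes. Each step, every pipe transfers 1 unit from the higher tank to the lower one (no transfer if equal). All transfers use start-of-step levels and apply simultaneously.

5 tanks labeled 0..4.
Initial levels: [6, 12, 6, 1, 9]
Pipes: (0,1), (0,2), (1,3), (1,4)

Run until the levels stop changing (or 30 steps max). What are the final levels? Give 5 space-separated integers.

Step 1: flows [1->0,0=2,1->3,1->4] -> levels [7 9 6 2 10]
Step 2: flows [1->0,0->2,1->3,4->1] -> levels [7 8 7 3 9]
Step 3: flows [1->0,0=2,1->3,4->1] -> levels [8 7 7 4 8]
Step 4: flows [0->1,0->2,1->3,4->1] -> levels [6 8 8 5 7]
Step 5: flows [1->0,2->0,1->3,1->4] -> levels [8 5 7 6 8]
Step 6: flows [0->1,0->2,3->1,4->1] -> levels [6 8 8 5 7]
  -> period-2 cycle: step 6 state = step 4 state; never stabilizes
  -> state at step 30: (30-4) mod 2 = 0, same as step 4 -> [6 8 8 5 7]

Answer: 6 8 8 5 7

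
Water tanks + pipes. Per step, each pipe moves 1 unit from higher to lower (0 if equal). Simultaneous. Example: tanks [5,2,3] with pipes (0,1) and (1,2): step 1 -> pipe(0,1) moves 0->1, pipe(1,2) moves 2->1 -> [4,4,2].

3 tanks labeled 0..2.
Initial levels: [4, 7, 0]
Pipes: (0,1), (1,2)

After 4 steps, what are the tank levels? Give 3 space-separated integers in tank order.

Step 1: flows [1->0,1->2] -> levels [5 5 1]
Step 2: flows [0=1,1->2] -> levels [5 4 2]
Step 3: flows [0->1,1->2] -> levels [4 4 3]
Step 4: flows [0=1,1->2] -> levels [4 3 4]

Answer: 4 3 4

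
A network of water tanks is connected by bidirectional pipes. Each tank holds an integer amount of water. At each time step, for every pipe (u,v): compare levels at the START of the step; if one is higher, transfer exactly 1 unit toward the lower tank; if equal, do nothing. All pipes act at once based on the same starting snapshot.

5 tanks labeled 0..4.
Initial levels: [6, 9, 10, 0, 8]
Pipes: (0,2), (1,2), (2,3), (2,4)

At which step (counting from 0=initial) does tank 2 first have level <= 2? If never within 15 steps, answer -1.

Answer: -1

Derivation:
Step 1: flows [2->0,2->1,2->3,2->4] -> levels [7 10 6 1 9]
Step 2: flows [0->2,1->2,2->3,4->2] -> levels [6 9 8 2 8]
Step 3: flows [2->0,1->2,2->3,2=4] -> levels [7 8 7 3 8]
Step 4: flows [0=2,1->2,2->3,4->2] -> levels [7 7 8 4 7]
Step 5: flows [2->0,2->1,2->3,2->4] -> levels [8 8 4 5 8]
Step 6: flows [0->2,1->2,3->2,4->2] -> levels [7 7 8 4 7]
  -> period-2 cycle (repeats step 4); tank 2 never drops to <=2
Tank 2 never reaches <=2 within 15 steps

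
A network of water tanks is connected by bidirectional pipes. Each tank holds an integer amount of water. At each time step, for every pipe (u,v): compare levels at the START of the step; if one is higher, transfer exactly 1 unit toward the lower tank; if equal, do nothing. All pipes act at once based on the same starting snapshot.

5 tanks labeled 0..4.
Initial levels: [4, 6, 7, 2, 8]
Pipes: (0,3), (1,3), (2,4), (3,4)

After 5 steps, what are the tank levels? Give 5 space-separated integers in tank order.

Answer: 6 6 5 3 7

Derivation:
Step 1: flows [0->3,1->3,4->2,4->3] -> levels [3 5 8 5 6]
Step 2: flows [3->0,1=3,2->4,4->3] -> levels [4 5 7 5 6]
Step 3: flows [3->0,1=3,2->4,4->3] -> levels [5 5 6 5 6]
Step 4: flows [0=3,1=3,2=4,4->3] -> levels [5 5 6 6 5]
Step 5: flows [3->0,3->1,2->4,3->4] -> levels [6 6 5 3 7]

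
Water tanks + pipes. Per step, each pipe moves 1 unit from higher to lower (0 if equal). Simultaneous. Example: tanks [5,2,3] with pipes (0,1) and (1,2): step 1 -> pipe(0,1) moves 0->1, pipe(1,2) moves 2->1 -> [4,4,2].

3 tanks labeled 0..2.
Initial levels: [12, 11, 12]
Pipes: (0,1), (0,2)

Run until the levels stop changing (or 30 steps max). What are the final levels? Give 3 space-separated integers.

Step 1: flows [0->1,0=2] -> levels [11 12 12]
Step 2: flows [1->0,2->0] -> levels [13 11 11]
Step 3: flows [0->1,0->2] -> levels [11 12 12]
  -> period-2 cycle: step 3 state = step 1 state; never stabilizes
  -> state at step 30: (30-1) mod 2 = 1, same as step 2 -> [13 11 11]

Answer: 13 11 11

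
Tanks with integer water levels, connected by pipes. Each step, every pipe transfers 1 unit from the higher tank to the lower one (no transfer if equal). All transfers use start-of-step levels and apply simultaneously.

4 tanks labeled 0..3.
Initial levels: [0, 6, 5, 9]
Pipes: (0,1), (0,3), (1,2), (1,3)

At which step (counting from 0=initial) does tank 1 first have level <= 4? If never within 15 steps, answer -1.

Answer: 3

Derivation:
Step 1: flows [1->0,3->0,1->2,3->1] -> levels [2 5 6 7]
Step 2: flows [1->0,3->0,2->1,3->1] -> levels [4 6 5 5]
Step 3: flows [1->0,3->0,1->2,1->3] -> levels [6 3 6 5]
Tank 1 first reaches <=4 at step 3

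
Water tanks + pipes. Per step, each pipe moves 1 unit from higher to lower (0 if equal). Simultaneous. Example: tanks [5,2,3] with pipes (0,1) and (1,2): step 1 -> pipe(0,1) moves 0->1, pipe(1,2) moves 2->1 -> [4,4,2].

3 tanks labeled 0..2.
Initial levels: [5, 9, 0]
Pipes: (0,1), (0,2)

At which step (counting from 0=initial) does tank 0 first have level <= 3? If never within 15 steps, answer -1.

Step 1: flows [1->0,0->2] -> levels [5 8 1]
Step 2: flows [1->0,0->2] -> levels [5 7 2]
Step 3: flows [1->0,0->2] -> levels [5 6 3]
Step 4: flows [1->0,0->2] -> levels [5 5 4]
Step 5: flows [0=1,0->2] -> levels [4 5 5]
Step 6: flows [1->0,2->0] -> levels [6 4 4]
Step 7: flows [0->1,0->2] -> levels [4 5 5]
  -> period-2 cycle (repeats step 5); tank 0 never drops to <=3
Tank 0 never reaches <=3 within 15 steps

Answer: -1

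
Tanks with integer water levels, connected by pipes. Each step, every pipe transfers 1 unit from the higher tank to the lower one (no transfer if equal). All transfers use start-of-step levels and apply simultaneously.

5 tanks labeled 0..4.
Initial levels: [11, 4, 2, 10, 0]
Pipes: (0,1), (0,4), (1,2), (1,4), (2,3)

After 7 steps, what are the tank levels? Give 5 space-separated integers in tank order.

Answer: 5 6 5 6 5

Derivation:
Step 1: flows [0->1,0->4,1->2,1->4,3->2] -> levels [9 3 4 9 2]
Step 2: flows [0->1,0->4,2->1,1->4,3->2] -> levels [7 4 4 8 4]
Step 3: flows [0->1,0->4,1=2,1=4,3->2] -> levels [5 5 5 7 5]
Step 4: flows [0=1,0=4,1=2,1=4,3->2] -> levels [5 5 6 6 5]
Step 5: flows [0=1,0=4,2->1,1=4,2=3] -> levels [5 6 5 6 5]
Step 6: flows [1->0,0=4,1->2,1->4,3->2] -> levels [6 3 7 5 6]
Step 7: flows [0->1,0=4,2->1,4->1,2->3] -> levels [5 6 5 6 5]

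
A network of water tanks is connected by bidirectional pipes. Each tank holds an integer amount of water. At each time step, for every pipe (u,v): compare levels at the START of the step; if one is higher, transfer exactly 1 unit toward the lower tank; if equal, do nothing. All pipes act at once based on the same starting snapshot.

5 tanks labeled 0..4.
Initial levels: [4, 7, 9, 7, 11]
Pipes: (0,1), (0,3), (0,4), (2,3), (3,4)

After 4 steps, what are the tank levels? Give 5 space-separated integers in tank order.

Step 1: flows [1->0,3->0,4->0,2->3,4->3] -> levels [7 6 8 8 9]
Step 2: flows [0->1,3->0,4->0,2=3,4->3] -> levels [8 7 8 8 7]
Step 3: flows [0->1,0=3,0->4,2=3,3->4] -> levels [6 8 8 7 9]
Step 4: flows [1->0,3->0,4->0,2->3,4->3] -> levels [9 7 7 8 7]

Answer: 9 7 7 8 7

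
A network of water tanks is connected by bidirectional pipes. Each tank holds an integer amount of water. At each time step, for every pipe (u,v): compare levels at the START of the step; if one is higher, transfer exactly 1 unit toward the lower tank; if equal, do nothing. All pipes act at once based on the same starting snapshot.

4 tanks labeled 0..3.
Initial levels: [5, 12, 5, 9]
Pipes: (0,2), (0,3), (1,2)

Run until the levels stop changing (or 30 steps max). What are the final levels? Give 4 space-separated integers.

Answer: 9 8 7 7

Derivation:
Step 1: flows [0=2,3->0,1->2] -> levels [6 11 6 8]
Step 2: flows [0=2,3->0,1->2] -> levels [7 10 7 7]
Step 3: flows [0=2,0=3,1->2] -> levels [7 9 8 7]
Step 4: flows [2->0,0=3,1->2] -> levels [8 8 8 7]
Step 5: flows [0=2,0->3,1=2] -> levels [7 8 8 8]
Step 6: flows [2->0,3->0,1=2] -> levels [9 8 7 7]
Step 7: flows [0->2,0->3,1->2] -> levels [7 7 9 8]
Step 8: flows [2->0,3->0,2->1] -> levels [9 8 7 7]
  -> period-2 cycle: step 8 state = step 6 state; never stabilizes
  -> state at step 30: (30-6) mod 2 = 0, same as step 6 -> [9 8 7 7]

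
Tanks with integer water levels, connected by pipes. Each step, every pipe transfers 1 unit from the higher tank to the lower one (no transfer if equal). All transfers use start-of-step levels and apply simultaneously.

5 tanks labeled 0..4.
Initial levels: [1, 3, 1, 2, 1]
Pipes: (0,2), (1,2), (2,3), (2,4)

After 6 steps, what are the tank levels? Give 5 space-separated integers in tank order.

Answer: 2 3 -1 2 2

Derivation:
Step 1: flows [0=2,1->2,3->2,2=4] -> levels [1 2 3 1 1]
Step 2: flows [2->0,2->1,2->3,2->4] -> levels [2 3 -1 2 2]
Step 3: flows [0->2,1->2,3->2,4->2] -> levels [1 2 3 1 1]
  -> period-2 cycle: step 3 state = step 1 state
  -> state at step 6: (6-1) mod 2 = 1, same as step 2 -> [2 3 -1 2 2]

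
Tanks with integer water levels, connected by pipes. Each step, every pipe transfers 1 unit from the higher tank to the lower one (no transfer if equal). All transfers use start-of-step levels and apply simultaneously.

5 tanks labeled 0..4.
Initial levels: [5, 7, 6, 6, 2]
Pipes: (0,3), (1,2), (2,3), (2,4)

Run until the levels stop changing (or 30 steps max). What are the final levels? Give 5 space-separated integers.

Answer: 5 6 3 7 5

Derivation:
Step 1: flows [3->0,1->2,2=3,2->4] -> levels [6 6 6 5 3]
Step 2: flows [0->3,1=2,2->3,2->4] -> levels [5 6 4 7 4]
Step 3: flows [3->0,1->2,3->2,2=4] -> levels [6 5 6 5 4]
Step 4: flows [0->3,2->1,2->3,2->4] -> levels [5 6 3 7 5]
Step 5: flows [3->0,1->2,3->2,4->2] -> levels [6 5 6 5 4]
  -> period-2 cycle: step 5 state = step 3 state; never stabilizes
  -> state at step 30: (30-3) mod 2 = 1, same as step 4 -> [5 6 3 7 5]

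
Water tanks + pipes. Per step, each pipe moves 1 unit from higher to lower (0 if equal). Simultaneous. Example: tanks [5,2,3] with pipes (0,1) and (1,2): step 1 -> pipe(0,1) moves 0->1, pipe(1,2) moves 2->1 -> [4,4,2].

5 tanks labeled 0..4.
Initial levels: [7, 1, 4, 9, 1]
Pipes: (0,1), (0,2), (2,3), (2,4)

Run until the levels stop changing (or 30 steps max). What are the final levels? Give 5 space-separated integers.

Step 1: flows [0->1,0->2,3->2,2->4] -> levels [5 2 5 8 2]
Step 2: flows [0->1,0=2,3->2,2->4] -> levels [4 3 5 7 3]
Step 3: flows [0->1,2->0,3->2,2->4] -> levels [4 4 4 6 4]
Step 4: flows [0=1,0=2,3->2,2=4] -> levels [4 4 5 5 4]
Step 5: flows [0=1,2->0,2=3,2->4] -> levels [5 4 3 5 5]
Step 6: flows [0->1,0->2,3->2,4->2] -> levels [3 5 6 4 4]
Step 7: flows [1->0,2->0,2->3,2->4] -> levels [5 4 3 5 5]
  -> period-2 cycle: step 7 state = step 5 state; never stabilizes
  -> state at step 30: (30-5) mod 2 = 1, same as step 6 -> [3 5 6 4 4]

Answer: 3 5 6 4 4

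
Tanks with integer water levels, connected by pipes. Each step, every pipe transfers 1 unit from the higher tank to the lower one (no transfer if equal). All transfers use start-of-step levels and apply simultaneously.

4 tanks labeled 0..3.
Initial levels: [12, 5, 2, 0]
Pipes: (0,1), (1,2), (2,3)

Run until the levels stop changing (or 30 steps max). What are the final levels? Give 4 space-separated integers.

Step 1: flows [0->1,1->2,2->3] -> levels [11 5 2 1]
Step 2: flows [0->1,1->2,2->3] -> levels [10 5 2 2]
Step 3: flows [0->1,1->2,2=3] -> levels [9 5 3 2]
Step 4: flows [0->1,1->2,2->3] -> levels [8 5 3 3]
Step 5: flows [0->1,1->2,2=3] -> levels [7 5 4 3]
Step 6: flows [0->1,1->2,2->3] -> levels [6 5 4 4]
Step 7: flows [0->1,1->2,2=3] -> levels [5 5 5 4]
Step 8: flows [0=1,1=2,2->3] -> levels [5 5 4 5]
Step 9: flows [0=1,1->2,3->2] -> levels [5 4 6 4]
Step 10: flows [0->1,2->1,2->3] -> levels [4 6 4 5]
Step 11: flows [1->0,1->2,3->2] -> levels [5 4 6 4]
  -> period-2 cycle: step 11 state = step 9 state; never stabilizes
  -> state at step 30: (30-9) mod 2 = 1, same as step 10 -> [4 6 4 5]

Answer: 4 6 4 5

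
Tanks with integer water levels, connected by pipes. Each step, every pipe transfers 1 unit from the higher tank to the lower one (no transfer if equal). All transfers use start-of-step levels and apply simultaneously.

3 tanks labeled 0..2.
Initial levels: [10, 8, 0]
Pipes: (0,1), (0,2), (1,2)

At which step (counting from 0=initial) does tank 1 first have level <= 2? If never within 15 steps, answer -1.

Answer: -1

Derivation:
Step 1: flows [0->1,0->2,1->2] -> levels [8 8 2]
Step 2: flows [0=1,0->2,1->2] -> levels [7 7 4]
Step 3: flows [0=1,0->2,1->2] -> levels [6 6 6]
Step 4: flows [0=1,0=2,1=2] -> levels [6 6 6]
  -> stable; tank 1 stays at 6 > 2
Tank 1 never reaches <=2 within 15 steps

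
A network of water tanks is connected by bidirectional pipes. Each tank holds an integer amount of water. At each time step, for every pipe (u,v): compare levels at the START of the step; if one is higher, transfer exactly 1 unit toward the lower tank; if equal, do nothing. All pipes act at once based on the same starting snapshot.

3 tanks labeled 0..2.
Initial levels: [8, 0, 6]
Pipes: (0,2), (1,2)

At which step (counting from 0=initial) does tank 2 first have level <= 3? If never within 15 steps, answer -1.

Step 1: flows [0->2,2->1] -> levels [7 1 6]
Step 2: flows [0->2,2->1] -> levels [6 2 6]
Step 3: flows [0=2,2->1] -> levels [6 3 5]
Step 4: flows [0->2,2->1] -> levels [5 4 5]
Step 5: flows [0=2,2->1] -> levels [5 5 4]
Step 6: flows [0->2,1->2] -> levels [4 4 6]
Step 7: flows [2->0,2->1] -> levels [5 5 4]
  -> period-2 cycle (repeats step 5); tank 2 never drops to <=3
Tank 2 never reaches <=3 within 15 steps

Answer: -1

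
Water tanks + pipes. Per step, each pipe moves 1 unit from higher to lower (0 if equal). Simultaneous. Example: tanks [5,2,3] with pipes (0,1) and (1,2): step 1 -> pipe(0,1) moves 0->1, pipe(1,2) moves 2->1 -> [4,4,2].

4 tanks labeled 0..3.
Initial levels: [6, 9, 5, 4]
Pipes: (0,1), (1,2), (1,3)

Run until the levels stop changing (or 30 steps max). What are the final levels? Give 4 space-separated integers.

Answer: 6 6 6 6

Derivation:
Step 1: flows [1->0,1->2,1->3] -> levels [7 6 6 5]
Step 2: flows [0->1,1=2,1->3] -> levels [6 6 6 6]
Step 3: flows [0=1,1=2,1=3] -> levels [6 6 6 6]
  -> stable (no change)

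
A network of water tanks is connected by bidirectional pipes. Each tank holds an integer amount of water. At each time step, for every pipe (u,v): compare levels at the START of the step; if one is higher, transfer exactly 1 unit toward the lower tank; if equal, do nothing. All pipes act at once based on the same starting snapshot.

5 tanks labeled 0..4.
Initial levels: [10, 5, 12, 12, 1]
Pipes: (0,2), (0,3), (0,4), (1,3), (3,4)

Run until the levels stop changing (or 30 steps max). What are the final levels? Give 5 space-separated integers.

Step 1: flows [2->0,3->0,0->4,3->1,3->4] -> levels [11 6 11 9 3]
Step 2: flows [0=2,0->3,0->4,3->1,3->4] -> levels [9 7 11 8 5]
Step 3: flows [2->0,0->3,0->4,3->1,3->4] -> levels [8 8 10 7 7]
Step 4: flows [2->0,0->3,0->4,1->3,3=4] -> levels [7 7 9 9 8]
Step 5: flows [2->0,3->0,4->0,3->1,3->4] -> levels [10 8 8 6 8]
Step 6: flows [0->2,0->3,0->4,1->3,4->3] -> levels [7 7 9 9 8]
  -> period-2 cycle: step 6 state = step 4 state; never stabilizes
  -> state at step 30: (30-4) mod 2 = 0, same as step 4 -> [7 7 9 9 8]

Answer: 7 7 9 9 8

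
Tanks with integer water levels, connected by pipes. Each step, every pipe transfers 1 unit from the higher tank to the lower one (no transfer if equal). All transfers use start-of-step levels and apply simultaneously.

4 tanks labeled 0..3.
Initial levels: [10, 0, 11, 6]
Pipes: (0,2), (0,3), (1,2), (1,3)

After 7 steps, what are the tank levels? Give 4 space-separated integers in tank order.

Step 1: flows [2->0,0->3,2->1,3->1] -> levels [10 2 9 6]
Step 2: flows [0->2,0->3,2->1,3->1] -> levels [8 4 9 6]
Step 3: flows [2->0,0->3,2->1,3->1] -> levels [8 6 7 6]
Step 4: flows [0->2,0->3,2->1,1=3] -> levels [6 7 7 7]
Step 5: flows [2->0,3->0,1=2,1=3] -> levels [8 7 6 6]
Step 6: flows [0->2,0->3,1->2,1->3] -> levels [6 5 8 8]
Step 7: flows [2->0,3->0,2->1,3->1] -> levels [8 7 6 6]

Answer: 8 7 6 6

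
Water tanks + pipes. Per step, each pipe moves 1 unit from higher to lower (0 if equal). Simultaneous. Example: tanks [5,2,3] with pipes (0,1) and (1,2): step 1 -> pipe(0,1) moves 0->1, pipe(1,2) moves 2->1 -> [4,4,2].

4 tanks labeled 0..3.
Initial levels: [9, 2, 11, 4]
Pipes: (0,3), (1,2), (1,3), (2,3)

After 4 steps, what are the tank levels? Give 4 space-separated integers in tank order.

Answer: 7 7 7 5

Derivation:
Step 1: flows [0->3,2->1,3->1,2->3] -> levels [8 4 9 5]
Step 2: flows [0->3,2->1,3->1,2->3] -> levels [7 6 7 6]
Step 3: flows [0->3,2->1,1=3,2->3] -> levels [6 7 5 8]
Step 4: flows [3->0,1->2,3->1,3->2] -> levels [7 7 7 5]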